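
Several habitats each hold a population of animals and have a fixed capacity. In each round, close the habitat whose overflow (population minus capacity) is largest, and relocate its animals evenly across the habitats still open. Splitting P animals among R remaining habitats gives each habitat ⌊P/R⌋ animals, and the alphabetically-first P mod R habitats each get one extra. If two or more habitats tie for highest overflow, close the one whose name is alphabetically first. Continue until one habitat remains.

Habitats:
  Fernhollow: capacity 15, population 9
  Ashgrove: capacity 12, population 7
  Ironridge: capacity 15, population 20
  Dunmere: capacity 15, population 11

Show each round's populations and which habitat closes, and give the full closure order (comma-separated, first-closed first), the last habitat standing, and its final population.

Closure order: Ironridge, Dunmere, Ashgrove
Last habitat: Fernhollow with 47 animals

Round 1: Ashgrove=7 Dunmere=11 Fernhollow=9 Ironridge=20 → close Ironridge (overflow 5)
  20÷3 = 6 each, +1 to first 2
Round 2: Ashgrove=14 Dunmere=18 Fernhollow=15 → close Dunmere (overflow 3)
  18÷2 = 9 each, +1 to first 0
Round 3: Ashgrove=23 Fernhollow=24 → close Ashgrove (overflow 11)
  23÷1 = 23 each, +1 to first 0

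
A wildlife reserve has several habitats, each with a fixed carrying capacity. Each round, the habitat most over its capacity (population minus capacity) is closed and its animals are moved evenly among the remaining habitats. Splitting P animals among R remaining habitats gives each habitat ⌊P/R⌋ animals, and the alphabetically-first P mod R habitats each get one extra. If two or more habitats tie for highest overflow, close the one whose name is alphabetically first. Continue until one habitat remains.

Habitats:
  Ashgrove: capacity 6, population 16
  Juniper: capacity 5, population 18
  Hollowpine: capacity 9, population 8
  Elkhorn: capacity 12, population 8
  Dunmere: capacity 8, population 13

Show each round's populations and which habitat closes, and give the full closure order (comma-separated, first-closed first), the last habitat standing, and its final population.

Closure order: Juniper, Ashgrove, Dunmere, Hollowpine
Last habitat: Elkhorn with 63 animals

Round 1: Ashgrove=16 Dunmere=13 Elkhorn=8 Hollowpine=8 Juniper=18 → close Juniper (overflow 13)
  18÷4 = 4 each, +1 to first 2
Round 2: Ashgrove=21 Dunmere=18 Elkhorn=12 Hollowpine=12 → close Ashgrove (overflow 15)
  21÷3 = 7 each, +1 to first 0
Round 3: Dunmere=25 Elkhorn=19 Hollowpine=19 → close Dunmere (overflow 17)
  25÷2 = 12 each, +1 to first 1
Round 4: Elkhorn=32 Hollowpine=31 → close Hollowpine (overflow 22)
  31÷1 = 31 each, +1 to first 0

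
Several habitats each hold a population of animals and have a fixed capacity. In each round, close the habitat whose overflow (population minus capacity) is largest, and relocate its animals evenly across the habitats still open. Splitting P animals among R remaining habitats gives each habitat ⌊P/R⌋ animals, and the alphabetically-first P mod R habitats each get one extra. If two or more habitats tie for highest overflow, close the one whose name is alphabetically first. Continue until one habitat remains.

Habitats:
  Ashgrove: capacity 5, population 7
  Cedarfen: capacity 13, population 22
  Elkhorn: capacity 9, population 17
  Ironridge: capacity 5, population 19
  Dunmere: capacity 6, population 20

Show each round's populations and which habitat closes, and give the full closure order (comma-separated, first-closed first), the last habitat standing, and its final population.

Round 1: Ashgrove=7 Cedarfen=22 Dunmere=20 Elkhorn=17 Ironridge=19 → close Dunmere (overflow 14)
  20÷4 = 5 each, +1 to first 0
Round 2: Ashgrove=12 Cedarfen=27 Elkhorn=22 Ironridge=24 → close Ironridge (overflow 19)
  24÷3 = 8 each, +1 to first 0
Round 3: Ashgrove=20 Cedarfen=35 Elkhorn=30 → close Cedarfen (overflow 22)
  35÷2 = 17 each, +1 to first 1
Round 4: Ashgrove=38 Elkhorn=47 → close Elkhorn (overflow 38)
  47÷1 = 47 each, +1 to first 0

Closure order: Dunmere, Ironridge, Cedarfen, Elkhorn
Last habitat: Ashgrove with 85 animals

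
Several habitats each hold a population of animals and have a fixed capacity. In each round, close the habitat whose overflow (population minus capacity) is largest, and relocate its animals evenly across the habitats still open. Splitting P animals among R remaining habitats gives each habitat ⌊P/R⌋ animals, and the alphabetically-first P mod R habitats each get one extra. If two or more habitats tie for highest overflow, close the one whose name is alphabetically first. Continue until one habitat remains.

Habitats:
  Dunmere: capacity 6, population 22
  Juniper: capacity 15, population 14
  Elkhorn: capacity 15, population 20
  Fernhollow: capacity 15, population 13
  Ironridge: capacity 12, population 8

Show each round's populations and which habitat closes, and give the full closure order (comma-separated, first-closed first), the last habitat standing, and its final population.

Closure order: Dunmere, Elkhorn, Fernhollow, Juniper
Last habitat: Ironridge with 77 animals

Round 1: Dunmere=22 Elkhorn=20 Fernhollow=13 Ironridge=8 Juniper=14 → close Dunmere (overflow 16)
  22÷4 = 5 each, +1 to first 2
Round 2: Elkhorn=26 Fernhollow=19 Ironridge=13 Juniper=19 → close Elkhorn (overflow 11)
  26÷3 = 8 each, +1 to first 2
Round 3: Fernhollow=28 Ironridge=22 Juniper=27 → close Fernhollow (overflow 13)
  28÷2 = 14 each, +1 to first 0
Round 4: Ironridge=36 Juniper=41 → close Juniper (overflow 26)
  41÷1 = 41 each, +1 to first 0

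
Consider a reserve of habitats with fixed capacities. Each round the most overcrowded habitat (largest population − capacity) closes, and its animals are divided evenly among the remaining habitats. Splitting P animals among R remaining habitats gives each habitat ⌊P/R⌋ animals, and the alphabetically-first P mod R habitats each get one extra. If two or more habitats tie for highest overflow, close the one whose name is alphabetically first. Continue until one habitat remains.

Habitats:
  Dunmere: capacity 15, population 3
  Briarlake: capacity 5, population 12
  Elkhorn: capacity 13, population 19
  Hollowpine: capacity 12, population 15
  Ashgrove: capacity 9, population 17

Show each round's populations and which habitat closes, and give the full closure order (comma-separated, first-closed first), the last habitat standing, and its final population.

Closure order: Ashgrove, Briarlake, Elkhorn, Hollowpine
Last habitat: Dunmere with 66 animals

Round 1: Ashgrove=17 Briarlake=12 Dunmere=3 Elkhorn=19 Hollowpine=15 → close Ashgrove (overflow 8)
  17÷4 = 4 each, +1 to first 1
Round 2: Briarlake=17 Dunmere=7 Elkhorn=23 Hollowpine=19 → close Briarlake (overflow 12)
  17÷3 = 5 each, +1 to first 2
Round 3: Dunmere=13 Elkhorn=29 Hollowpine=24 → close Elkhorn (overflow 16)
  29÷2 = 14 each, +1 to first 1
Round 4: Dunmere=28 Hollowpine=38 → close Hollowpine (overflow 26)
  38÷1 = 38 each, +1 to first 0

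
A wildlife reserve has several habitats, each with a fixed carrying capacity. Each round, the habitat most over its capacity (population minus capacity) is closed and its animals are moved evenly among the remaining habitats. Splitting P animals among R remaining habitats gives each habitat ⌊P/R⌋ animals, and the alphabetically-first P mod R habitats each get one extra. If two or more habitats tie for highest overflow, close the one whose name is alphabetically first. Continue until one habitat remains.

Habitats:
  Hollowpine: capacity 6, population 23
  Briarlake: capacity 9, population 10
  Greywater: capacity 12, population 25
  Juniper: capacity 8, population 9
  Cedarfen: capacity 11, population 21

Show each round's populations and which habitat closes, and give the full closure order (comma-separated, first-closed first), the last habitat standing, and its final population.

Round 1: Briarlake=10 Cedarfen=21 Greywater=25 Hollowpine=23 Juniper=9 → close Hollowpine (overflow 17)
  23÷4 = 5 each, +1 to first 3
Round 2: Briarlake=16 Cedarfen=27 Greywater=31 Juniper=14 → close Greywater (overflow 19)
  31÷3 = 10 each, +1 to first 1
Round 3: Briarlake=27 Cedarfen=37 Juniper=24 → close Cedarfen (overflow 26)
  37÷2 = 18 each, +1 to first 1
Round 4: Briarlake=46 Juniper=42 → close Briarlake (overflow 37)
  46÷1 = 46 each, +1 to first 0

Closure order: Hollowpine, Greywater, Cedarfen, Briarlake
Last habitat: Juniper with 88 animals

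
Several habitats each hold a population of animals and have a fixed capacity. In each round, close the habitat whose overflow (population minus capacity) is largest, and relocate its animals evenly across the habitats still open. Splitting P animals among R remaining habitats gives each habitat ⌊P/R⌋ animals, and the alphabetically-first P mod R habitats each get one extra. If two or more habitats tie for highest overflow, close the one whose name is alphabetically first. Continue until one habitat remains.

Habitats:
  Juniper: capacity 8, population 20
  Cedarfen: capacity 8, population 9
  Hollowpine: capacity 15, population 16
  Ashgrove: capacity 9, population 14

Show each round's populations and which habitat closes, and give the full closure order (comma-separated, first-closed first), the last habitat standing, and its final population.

Round 1: Ashgrove=14 Cedarfen=9 Hollowpine=16 Juniper=20 → close Juniper (overflow 12)
  20÷3 = 6 each, +1 to first 2
Round 2: Ashgrove=21 Cedarfen=16 Hollowpine=22 → close Ashgrove (overflow 12)
  21÷2 = 10 each, +1 to first 1
Round 3: Cedarfen=27 Hollowpine=32 → close Cedarfen (overflow 19)
  27÷1 = 27 each, +1 to first 0

Closure order: Juniper, Ashgrove, Cedarfen
Last habitat: Hollowpine with 59 animals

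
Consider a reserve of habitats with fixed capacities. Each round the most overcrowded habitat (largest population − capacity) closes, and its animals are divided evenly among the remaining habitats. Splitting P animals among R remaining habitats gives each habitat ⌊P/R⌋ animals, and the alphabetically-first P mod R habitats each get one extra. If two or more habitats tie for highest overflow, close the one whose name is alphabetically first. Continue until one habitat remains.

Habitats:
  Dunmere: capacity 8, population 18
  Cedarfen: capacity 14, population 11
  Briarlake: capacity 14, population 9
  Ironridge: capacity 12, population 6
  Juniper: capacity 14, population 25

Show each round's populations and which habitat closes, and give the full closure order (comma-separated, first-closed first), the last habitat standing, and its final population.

Round 1: Briarlake=9 Cedarfen=11 Dunmere=18 Ironridge=6 Juniper=25 → close Juniper (overflow 11)
  25÷4 = 6 each, +1 to first 1
Round 2: Briarlake=16 Cedarfen=17 Dunmere=24 Ironridge=12 → close Dunmere (overflow 16)
  24÷3 = 8 each, +1 to first 0
Round 3: Briarlake=24 Cedarfen=25 Ironridge=20 → close Cedarfen (overflow 11)
  25÷2 = 12 each, +1 to first 1
Round 4: Briarlake=37 Ironridge=32 → close Briarlake (overflow 23)
  37÷1 = 37 each, +1 to first 0

Closure order: Juniper, Dunmere, Cedarfen, Briarlake
Last habitat: Ironridge with 69 animals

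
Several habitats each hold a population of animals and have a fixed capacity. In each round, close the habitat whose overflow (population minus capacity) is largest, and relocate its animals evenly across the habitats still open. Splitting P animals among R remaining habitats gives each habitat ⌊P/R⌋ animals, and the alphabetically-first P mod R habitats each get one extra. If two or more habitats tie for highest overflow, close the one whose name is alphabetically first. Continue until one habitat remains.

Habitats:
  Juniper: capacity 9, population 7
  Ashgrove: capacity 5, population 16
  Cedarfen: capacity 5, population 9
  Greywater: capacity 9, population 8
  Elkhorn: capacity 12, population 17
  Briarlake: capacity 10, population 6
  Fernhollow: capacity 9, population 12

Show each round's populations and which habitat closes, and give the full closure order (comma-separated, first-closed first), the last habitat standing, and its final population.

Round 1: Ashgrove=16 Briarlake=6 Cedarfen=9 Elkhorn=17 Fernhollow=12 Greywater=8 Juniper=7 → close Ashgrove (overflow 11)
  16÷6 = 2 each, +1 to first 4
Round 2: Briarlake=9 Cedarfen=12 Elkhorn=20 Fernhollow=15 Greywater=10 Juniper=9 → close Elkhorn (overflow 8)
  20÷5 = 4 each, +1 to first 0
Round 3: Briarlake=13 Cedarfen=16 Fernhollow=19 Greywater=14 Juniper=13 → close Cedarfen (overflow 11)
  16÷4 = 4 each, +1 to first 0
Round 4: Briarlake=17 Fernhollow=23 Greywater=18 Juniper=17 → close Fernhollow (overflow 14)
  23÷3 = 7 each, +1 to first 2
Round 5: Briarlake=25 Greywater=26 Juniper=24 → close Greywater (overflow 17)
  26÷2 = 13 each, +1 to first 0
Round 6: Briarlake=38 Juniper=37 → close Briarlake (overflow 28)
  38÷1 = 38 each, +1 to first 0

Closure order: Ashgrove, Elkhorn, Cedarfen, Fernhollow, Greywater, Briarlake
Last habitat: Juniper with 75 animals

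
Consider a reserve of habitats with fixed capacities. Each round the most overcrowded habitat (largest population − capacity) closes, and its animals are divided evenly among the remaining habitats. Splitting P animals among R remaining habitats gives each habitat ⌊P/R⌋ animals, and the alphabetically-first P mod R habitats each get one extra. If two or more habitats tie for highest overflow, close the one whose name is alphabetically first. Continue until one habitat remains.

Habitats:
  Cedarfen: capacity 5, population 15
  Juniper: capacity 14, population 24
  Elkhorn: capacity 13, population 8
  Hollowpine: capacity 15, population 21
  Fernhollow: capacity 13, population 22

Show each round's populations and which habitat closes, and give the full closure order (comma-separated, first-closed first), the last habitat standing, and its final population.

Round 1: Cedarfen=15 Elkhorn=8 Fernhollow=22 Hollowpine=21 Juniper=24 → close Cedarfen (overflow 10)
  15÷4 = 3 each, +1 to first 3
Round 2: Elkhorn=12 Fernhollow=26 Hollowpine=25 Juniper=27 → close Fernhollow (overflow 13)
  26÷3 = 8 each, +1 to first 2
Round 3: Elkhorn=21 Hollowpine=34 Juniper=35 → close Juniper (overflow 21)
  35÷2 = 17 each, +1 to first 1
Round 4: Elkhorn=39 Hollowpine=51 → close Hollowpine (overflow 36)
  51÷1 = 51 each, +1 to first 0

Closure order: Cedarfen, Fernhollow, Juniper, Hollowpine
Last habitat: Elkhorn with 90 animals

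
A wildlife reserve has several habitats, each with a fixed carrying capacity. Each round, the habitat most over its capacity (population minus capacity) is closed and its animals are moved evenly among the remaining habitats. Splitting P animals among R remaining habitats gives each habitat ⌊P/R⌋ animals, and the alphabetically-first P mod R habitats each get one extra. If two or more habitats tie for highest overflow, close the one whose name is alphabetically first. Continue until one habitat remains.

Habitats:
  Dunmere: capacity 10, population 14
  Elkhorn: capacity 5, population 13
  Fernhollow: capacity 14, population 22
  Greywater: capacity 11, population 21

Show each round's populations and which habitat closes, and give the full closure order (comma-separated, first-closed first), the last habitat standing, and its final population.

Closure order: Greywater, Elkhorn, Fernhollow
Last habitat: Dunmere with 70 animals

Round 1: Dunmere=14 Elkhorn=13 Fernhollow=22 Greywater=21 → close Greywater (overflow 10)
  21÷3 = 7 each, +1 to first 0
Round 2: Dunmere=21 Elkhorn=20 Fernhollow=29 → close Elkhorn (overflow 15)
  20÷2 = 10 each, +1 to first 0
Round 3: Dunmere=31 Fernhollow=39 → close Fernhollow (overflow 25)
  39÷1 = 39 each, +1 to first 0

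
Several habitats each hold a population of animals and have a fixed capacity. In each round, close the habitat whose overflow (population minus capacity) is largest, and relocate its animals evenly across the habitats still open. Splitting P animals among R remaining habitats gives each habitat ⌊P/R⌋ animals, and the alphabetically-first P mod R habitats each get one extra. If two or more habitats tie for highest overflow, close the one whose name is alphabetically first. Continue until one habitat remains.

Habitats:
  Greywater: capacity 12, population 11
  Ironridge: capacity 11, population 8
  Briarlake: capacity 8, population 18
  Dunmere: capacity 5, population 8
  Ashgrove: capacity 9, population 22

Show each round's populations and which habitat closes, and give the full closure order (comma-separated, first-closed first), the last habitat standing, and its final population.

Closure order: Ashgrove, Briarlake, Dunmere, Greywater
Last habitat: Ironridge with 67 animals

Round 1: Ashgrove=22 Briarlake=18 Dunmere=8 Greywater=11 Ironridge=8 → close Ashgrove (overflow 13)
  22÷4 = 5 each, +1 to first 2
Round 2: Briarlake=24 Dunmere=14 Greywater=16 Ironridge=13 → close Briarlake (overflow 16)
  24÷3 = 8 each, +1 to first 0
Round 3: Dunmere=22 Greywater=24 Ironridge=21 → close Dunmere (overflow 17)
  22÷2 = 11 each, +1 to first 0
Round 4: Greywater=35 Ironridge=32 → close Greywater (overflow 23)
  35÷1 = 35 each, +1 to first 0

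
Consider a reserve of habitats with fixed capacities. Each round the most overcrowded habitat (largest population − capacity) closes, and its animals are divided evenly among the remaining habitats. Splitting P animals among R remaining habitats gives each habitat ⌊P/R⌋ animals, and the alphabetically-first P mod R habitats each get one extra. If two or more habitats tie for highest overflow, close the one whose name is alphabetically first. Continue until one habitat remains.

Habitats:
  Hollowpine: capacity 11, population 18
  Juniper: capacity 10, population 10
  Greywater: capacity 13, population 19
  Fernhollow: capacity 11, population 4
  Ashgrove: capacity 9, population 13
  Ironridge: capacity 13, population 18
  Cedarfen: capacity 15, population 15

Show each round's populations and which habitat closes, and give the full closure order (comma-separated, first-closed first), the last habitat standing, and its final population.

Round 1: Ashgrove=13 Cedarfen=15 Fernhollow=4 Greywater=19 Hollowpine=18 Ironridge=18 Juniper=10 → close Hollowpine (overflow 7)
  18÷6 = 3 each, +1 to first 0
Round 2: Ashgrove=16 Cedarfen=18 Fernhollow=7 Greywater=22 Ironridge=21 Juniper=13 → close Greywater (overflow 9)
  22÷5 = 4 each, +1 to first 2
Round 3: Ashgrove=21 Cedarfen=23 Fernhollow=11 Ironridge=25 Juniper=17 → close Ashgrove (overflow 12)
  21÷4 = 5 each, +1 to first 1
Round 4: Cedarfen=29 Fernhollow=16 Ironridge=30 Juniper=22 → close Ironridge (overflow 17)
  30÷3 = 10 each, +1 to first 0
Round 5: Cedarfen=39 Fernhollow=26 Juniper=32 → close Cedarfen (overflow 24)
  39÷2 = 19 each, +1 to first 1
Round 6: Fernhollow=46 Juniper=51 → close Juniper (overflow 41)
  51÷1 = 51 each, +1 to first 0

Closure order: Hollowpine, Greywater, Ashgrove, Ironridge, Cedarfen, Juniper
Last habitat: Fernhollow with 97 animals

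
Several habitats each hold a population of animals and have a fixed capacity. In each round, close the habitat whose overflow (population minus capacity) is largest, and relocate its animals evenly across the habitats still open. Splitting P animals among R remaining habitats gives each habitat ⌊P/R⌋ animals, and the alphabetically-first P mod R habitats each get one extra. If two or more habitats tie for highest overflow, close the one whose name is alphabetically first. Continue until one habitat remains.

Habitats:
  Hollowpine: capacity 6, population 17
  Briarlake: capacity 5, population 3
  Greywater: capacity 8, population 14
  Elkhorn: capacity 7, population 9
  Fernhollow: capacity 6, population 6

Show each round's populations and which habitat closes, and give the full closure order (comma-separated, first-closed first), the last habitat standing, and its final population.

Round 1: Briarlake=3 Elkhorn=9 Fernhollow=6 Greywater=14 Hollowpine=17 → close Hollowpine (overflow 11)
  17÷4 = 4 each, +1 to first 1
Round 2: Briarlake=8 Elkhorn=13 Fernhollow=10 Greywater=18 → close Greywater (overflow 10)
  18÷3 = 6 each, +1 to first 0
Round 3: Briarlake=14 Elkhorn=19 Fernhollow=16 → close Elkhorn (overflow 12)
  19÷2 = 9 each, +1 to first 1
Round 4: Briarlake=24 Fernhollow=25 → close Briarlake (overflow 19)
  24÷1 = 24 each, +1 to first 0

Closure order: Hollowpine, Greywater, Elkhorn, Briarlake
Last habitat: Fernhollow with 49 animals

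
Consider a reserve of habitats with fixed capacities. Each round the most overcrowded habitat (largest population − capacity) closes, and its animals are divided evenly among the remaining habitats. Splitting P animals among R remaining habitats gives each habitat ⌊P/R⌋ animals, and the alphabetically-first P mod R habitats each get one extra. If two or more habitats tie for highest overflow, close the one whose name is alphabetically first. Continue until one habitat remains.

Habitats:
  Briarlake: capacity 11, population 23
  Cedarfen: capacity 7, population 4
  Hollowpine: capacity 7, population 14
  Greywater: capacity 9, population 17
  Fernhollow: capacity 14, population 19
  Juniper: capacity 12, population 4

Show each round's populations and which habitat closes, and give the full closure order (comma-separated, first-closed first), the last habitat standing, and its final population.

Round 1: Briarlake=23 Cedarfen=4 Fernhollow=19 Greywater=17 Hollowpine=14 Juniper=4 → close Briarlake (overflow 12)
  23÷5 = 4 each, +1 to first 3
Round 2: Cedarfen=9 Fernhollow=24 Greywater=22 Hollowpine=18 Juniper=8 → close Greywater (overflow 13)
  22÷4 = 5 each, +1 to first 2
Round 3: Cedarfen=15 Fernhollow=30 Hollowpine=23 Juniper=13 → close Fernhollow (overflow 16)
  30÷3 = 10 each, +1 to first 0
Round 4: Cedarfen=25 Hollowpine=33 Juniper=23 → close Hollowpine (overflow 26)
  33÷2 = 16 each, +1 to first 1
Round 5: Cedarfen=42 Juniper=39 → close Cedarfen (overflow 35)
  42÷1 = 42 each, +1 to first 0

Closure order: Briarlake, Greywater, Fernhollow, Hollowpine, Cedarfen
Last habitat: Juniper with 81 animals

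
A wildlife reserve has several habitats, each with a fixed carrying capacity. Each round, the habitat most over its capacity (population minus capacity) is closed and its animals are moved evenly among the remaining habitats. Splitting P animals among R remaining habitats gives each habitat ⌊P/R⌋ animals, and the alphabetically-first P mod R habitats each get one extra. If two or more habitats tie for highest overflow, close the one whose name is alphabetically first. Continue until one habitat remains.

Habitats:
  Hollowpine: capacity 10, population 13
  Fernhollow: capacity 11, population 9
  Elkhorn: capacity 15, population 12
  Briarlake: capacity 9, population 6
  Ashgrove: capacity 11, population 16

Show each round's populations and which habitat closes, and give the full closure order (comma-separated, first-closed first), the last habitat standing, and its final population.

Round 1: Ashgrove=16 Briarlake=6 Elkhorn=12 Fernhollow=9 Hollowpine=13 → close Ashgrove (overflow 5)
  16÷4 = 4 each, +1 to first 0
Round 2: Briarlake=10 Elkhorn=16 Fernhollow=13 Hollowpine=17 → close Hollowpine (overflow 7)
  17÷3 = 5 each, +1 to first 2
Round 3: Briarlake=16 Elkhorn=22 Fernhollow=18 → close Briarlake (overflow 7)
  16÷2 = 8 each, +1 to first 0
Round 4: Elkhorn=30 Fernhollow=26 → close Elkhorn (overflow 15)
  30÷1 = 30 each, +1 to first 0

Closure order: Ashgrove, Hollowpine, Briarlake, Elkhorn
Last habitat: Fernhollow with 56 animals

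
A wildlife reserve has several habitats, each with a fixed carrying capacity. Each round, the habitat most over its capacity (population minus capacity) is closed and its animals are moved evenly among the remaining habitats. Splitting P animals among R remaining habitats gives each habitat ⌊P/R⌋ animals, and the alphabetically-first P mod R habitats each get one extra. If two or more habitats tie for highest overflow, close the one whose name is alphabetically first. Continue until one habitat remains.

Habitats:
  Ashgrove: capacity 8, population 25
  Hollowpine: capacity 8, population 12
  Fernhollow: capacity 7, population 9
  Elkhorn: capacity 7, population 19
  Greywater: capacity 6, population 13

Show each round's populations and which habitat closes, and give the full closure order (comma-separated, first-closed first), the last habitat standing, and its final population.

Round 1: Ashgrove=25 Elkhorn=19 Fernhollow=9 Greywater=13 Hollowpine=12 → close Ashgrove (overflow 17)
  25÷4 = 6 each, +1 to first 1
Round 2: Elkhorn=26 Fernhollow=15 Greywater=19 Hollowpine=18 → close Elkhorn (overflow 19)
  26÷3 = 8 each, +1 to first 2
Round 3: Fernhollow=24 Greywater=28 Hollowpine=26 → close Greywater (overflow 22)
  28÷2 = 14 each, +1 to first 0
Round 4: Fernhollow=38 Hollowpine=40 → close Hollowpine (overflow 32)
  40÷1 = 40 each, +1 to first 0

Closure order: Ashgrove, Elkhorn, Greywater, Hollowpine
Last habitat: Fernhollow with 78 animals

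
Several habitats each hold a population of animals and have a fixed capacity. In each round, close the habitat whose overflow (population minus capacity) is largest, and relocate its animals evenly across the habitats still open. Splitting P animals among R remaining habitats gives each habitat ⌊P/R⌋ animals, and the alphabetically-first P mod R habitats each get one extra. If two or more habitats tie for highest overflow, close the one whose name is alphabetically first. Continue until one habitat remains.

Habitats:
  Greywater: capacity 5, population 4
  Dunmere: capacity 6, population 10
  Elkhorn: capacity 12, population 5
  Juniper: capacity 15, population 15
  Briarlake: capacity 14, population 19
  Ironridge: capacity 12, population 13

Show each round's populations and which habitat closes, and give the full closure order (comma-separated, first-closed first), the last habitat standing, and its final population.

Round 1: Briarlake=19 Dunmere=10 Elkhorn=5 Greywater=4 Ironridge=13 Juniper=15 → close Briarlake (overflow 5)
  19÷5 = 3 each, +1 to first 4
Round 2: Dunmere=14 Elkhorn=9 Greywater=8 Ironridge=17 Juniper=18 → close Dunmere (overflow 8)
  14÷4 = 3 each, +1 to first 2
Round 3: Elkhorn=13 Greywater=12 Ironridge=20 Juniper=21 → close Ironridge (overflow 8)
  20÷3 = 6 each, +1 to first 2
Round 4: Elkhorn=20 Greywater=19 Juniper=27 → close Greywater (overflow 14)
  19÷2 = 9 each, +1 to first 1
Round 5: Elkhorn=30 Juniper=36 → close Juniper (overflow 21)
  36÷1 = 36 each, +1 to first 0

Closure order: Briarlake, Dunmere, Ironridge, Greywater, Juniper
Last habitat: Elkhorn with 66 animals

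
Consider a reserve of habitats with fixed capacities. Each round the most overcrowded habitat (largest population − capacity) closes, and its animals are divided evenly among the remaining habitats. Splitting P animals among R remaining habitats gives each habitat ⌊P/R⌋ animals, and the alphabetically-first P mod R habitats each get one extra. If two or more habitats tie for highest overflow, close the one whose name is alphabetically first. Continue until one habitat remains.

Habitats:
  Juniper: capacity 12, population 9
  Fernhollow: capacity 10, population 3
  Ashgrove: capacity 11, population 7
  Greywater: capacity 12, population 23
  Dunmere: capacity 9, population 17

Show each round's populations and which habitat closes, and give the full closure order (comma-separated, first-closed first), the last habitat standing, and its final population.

Closure order: Greywater, Dunmere, Ashgrove, Juniper
Last habitat: Fernhollow with 59 animals

Round 1: Ashgrove=7 Dunmere=17 Fernhollow=3 Greywater=23 Juniper=9 → close Greywater (overflow 11)
  23÷4 = 5 each, +1 to first 3
Round 2: Ashgrove=13 Dunmere=23 Fernhollow=9 Juniper=14 → close Dunmere (overflow 14)
  23÷3 = 7 each, +1 to first 2
Round 3: Ashgrove=21 Fernhollow=17 Juniper=21 → close Ashgrove (overflow 10)
  21÷2 = 10 each, +1 to first 1
Round 4: Fernhollow=28 Juniper=31 → close Juniper (overflow 19)
  31÷1 = 31 each, +1 to first 0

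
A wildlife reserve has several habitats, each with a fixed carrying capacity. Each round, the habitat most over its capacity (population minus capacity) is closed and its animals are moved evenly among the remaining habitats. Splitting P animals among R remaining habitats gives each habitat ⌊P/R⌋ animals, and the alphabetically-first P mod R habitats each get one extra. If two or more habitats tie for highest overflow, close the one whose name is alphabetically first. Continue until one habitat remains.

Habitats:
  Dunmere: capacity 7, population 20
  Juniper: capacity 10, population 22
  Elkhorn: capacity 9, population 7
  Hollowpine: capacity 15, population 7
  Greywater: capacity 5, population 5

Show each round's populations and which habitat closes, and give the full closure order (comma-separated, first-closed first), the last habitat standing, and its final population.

Round 1: Dunmere=20 Elkhorn=7 Greywater=5 Hollowpine=7 Juniper=22 → close Dunmere (overflow 13)
  20÷4 = 5 each, +1 to first 0
Round 2: Elkhorn=12 Greywater=10 Hollowpine=12 Juniper=27 → close Juniper (overflow 17)
  27÷3 = 9 each, +1 to first 0
Round 3: Elkhorn=21 Greywater=19 Hollowpine=21 → close Greywater (overflow 14)
  19÷2 = 9 each, +1 to first 1
Round 4: Elkhorn=31 Hollowpine=30 → close Elkhorn (overflow 22)
  31÷1 = 31 each, +1 to first 0

Closure order: Dunmere, Juniper, Greywater, Elkhorn
Last habitat: Hollowpine with 61 animals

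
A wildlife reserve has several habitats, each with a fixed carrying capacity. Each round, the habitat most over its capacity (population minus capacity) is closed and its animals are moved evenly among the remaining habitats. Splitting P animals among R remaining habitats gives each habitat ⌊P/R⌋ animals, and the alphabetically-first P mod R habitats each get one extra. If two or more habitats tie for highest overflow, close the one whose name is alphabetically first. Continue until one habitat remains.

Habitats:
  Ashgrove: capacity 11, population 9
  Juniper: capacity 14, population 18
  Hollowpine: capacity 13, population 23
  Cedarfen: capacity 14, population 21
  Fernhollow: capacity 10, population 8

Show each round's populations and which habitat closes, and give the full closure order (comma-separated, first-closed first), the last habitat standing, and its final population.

Round 1: Ashgrove=9 Cedarfen=21 Fernhollow=8 Hollowpine=23 Juniper=18 → close Hollowpine (overflow 10)
  23÷4 = 5 each, +1 to first 3
Round 2: Ashgrove=15 Cedarfen=27 Fernhollow=14 Juniper=23 → close Cedarfen (overflow 13)
  27÷3 = 9 each, +1 to first 0
Round 3: Ashgrove=24 Fernhollow=23 Juniper=32 → close Juniper (overflow 18)
  32÷2 = 16 each, +1 to first 0
Round 4: Ashgrove=40 Fernhollow=39 → close Ashgrove (overflow 29)
  40÷1 = 40 each, +1 to first 0

Closure order: Hollowpine, Cedarfen, Juniper, Ashgrove
Last habitat: Fernhollow with 79 animals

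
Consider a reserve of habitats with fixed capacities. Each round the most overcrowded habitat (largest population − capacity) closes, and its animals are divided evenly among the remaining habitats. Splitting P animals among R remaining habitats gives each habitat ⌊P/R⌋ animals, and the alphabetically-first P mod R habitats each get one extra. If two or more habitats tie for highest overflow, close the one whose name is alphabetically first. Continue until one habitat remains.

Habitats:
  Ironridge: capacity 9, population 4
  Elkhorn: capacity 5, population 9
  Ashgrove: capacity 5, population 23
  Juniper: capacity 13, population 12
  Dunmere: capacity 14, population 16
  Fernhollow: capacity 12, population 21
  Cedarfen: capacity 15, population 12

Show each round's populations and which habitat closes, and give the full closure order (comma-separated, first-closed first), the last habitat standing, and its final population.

Round 1: Ashgrove=23 Cedarfen=12 Dunmere=16 Elkhorn=9 Fernhollow=21 Ironridge=4 Juniper=12 → close Ashgrove (overflow 18)
  23÷6 = 3 each, +1 to first 5
Round 2: Cedarfen=16 Dunmere=20 Elkhorn=13 Fernhollow=25 Ironridge=8 Juniper=15 → close Fernhollow (overflow 13)
  25÷5 = 5 each, +1 to first 0
Round 3: Cedarfen=21 Dunmere=25 Elkhorn=18 Ironridge=13 Juniper=20 → close Elkhorn (overflow 13)
  18÷4 = 4 each, +1 to first 2
Round 4: Cedarfen=26 Dunmere=30 Ironridge=17 Juniper=24 → close Dunmere (overflow 16)
  30÷3 = 10 each, +1 to first 0
Round 5: Cedarfen=36 Ironridge=27 Juniper=34 → close Cedarfen (overflow 21)
  36÷2 = 18 each, +1 to first 0
Round 6: Ironridge=45 Juniper=52 → close Juniper (overflow 39)
  52÷1 = 52 each, +1 to first 0

Closure order: Ashgrove, Fernhollow, Elkhorn, Dunmere, Cedarfen, Juniper
Last habitat: Ironridge with 97 animals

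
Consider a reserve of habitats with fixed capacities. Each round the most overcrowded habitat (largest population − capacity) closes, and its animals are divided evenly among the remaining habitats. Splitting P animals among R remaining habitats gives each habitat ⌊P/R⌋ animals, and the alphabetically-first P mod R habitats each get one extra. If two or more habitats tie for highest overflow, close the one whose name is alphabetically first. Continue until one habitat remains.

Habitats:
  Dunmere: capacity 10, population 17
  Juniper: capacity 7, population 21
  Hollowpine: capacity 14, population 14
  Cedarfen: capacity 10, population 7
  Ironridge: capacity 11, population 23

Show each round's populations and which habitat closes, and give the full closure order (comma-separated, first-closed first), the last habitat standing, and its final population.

Round 1: Cedarfen=7 Dunmere=17 Hollowpine=14 Ironridge=23 Juniper=21 → close Juniper (overflow 14)
  21÷4 = 5 each, +1 to first 1
Round 2: Cedarfen=13 Dunmere=22 Hollowpine=19 Ironridge=28 → close Ironridge (overflow 17)
  28÷3 = 9 each, +1 to first 1
Round 3: Cedarfen=23 Dunmere=31 Hollowpine=28 → close Dunmere (overflow 21)
  31÷2 = 15 each, +1 to first 1
Round 4: Cedarfen=39 Hollowpine=43 → close Cedarfen (overflow 29)
  39÷1 = 39 each, +1 to first 0

Closure order: Juniper, Ironridge, Dunmere, Cedarfen
Last habitat: Hollowpine with 82 animals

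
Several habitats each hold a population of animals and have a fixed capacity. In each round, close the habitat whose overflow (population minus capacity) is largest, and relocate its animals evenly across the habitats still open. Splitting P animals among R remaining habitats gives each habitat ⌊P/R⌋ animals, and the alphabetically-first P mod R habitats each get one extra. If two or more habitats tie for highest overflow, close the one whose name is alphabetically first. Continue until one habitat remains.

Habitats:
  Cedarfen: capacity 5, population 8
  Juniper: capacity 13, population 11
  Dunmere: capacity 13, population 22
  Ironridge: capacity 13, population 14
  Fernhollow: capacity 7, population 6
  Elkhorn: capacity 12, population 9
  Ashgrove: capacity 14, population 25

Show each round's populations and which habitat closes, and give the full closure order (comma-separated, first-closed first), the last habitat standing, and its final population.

Closure order: Ashgrove, Dunmere, Cedarfen, Ironridge, Fernhollow, Elkhorn
Last habitat: Juniper with 95 animals

Round 1: Ashgrove=25 Cedarfen=8 Dunmere=22 Elkhorn=9 Fernhollow=6 Ironridge=14 Juniper=11 → close Ashgrove (overflow 11)
  25÷6 = 4 each, +1 to first 1
Round 2: Cedarfen=13 Dunmere=26 Elkhorn=13 Fernhollow=10 Ironridge=18 Juniper=15 → close Dunmere (overflow 13)
  26÷5 = 5 each, +1 to first 1
Round 3: Cedarfen=19 Elkhorn=18 Fernhollow=15 Ironridge=23 Juniper=20 → close Cedarfen (overflow 14)
  19÷4 = 4 each, +1 to first 3
Round 4: Elkhorn=23 Fernhollow=20 Ironridge=28 Juniper=24 → close Ironridge (overflow 15)
  28÷3 = 9 each, +1 to first 1
Round 5: Elkhorn=33 Fernhollow=29 Juniper=33 → close Fernhollow (overflow 22)
  29÷2 = 14 each, +1 to first 1
Round 6: Elkhorn=48 Juniper=47 → close Elkhorn (overflow 36)
  48÷1 = 48 each, +1 to first 0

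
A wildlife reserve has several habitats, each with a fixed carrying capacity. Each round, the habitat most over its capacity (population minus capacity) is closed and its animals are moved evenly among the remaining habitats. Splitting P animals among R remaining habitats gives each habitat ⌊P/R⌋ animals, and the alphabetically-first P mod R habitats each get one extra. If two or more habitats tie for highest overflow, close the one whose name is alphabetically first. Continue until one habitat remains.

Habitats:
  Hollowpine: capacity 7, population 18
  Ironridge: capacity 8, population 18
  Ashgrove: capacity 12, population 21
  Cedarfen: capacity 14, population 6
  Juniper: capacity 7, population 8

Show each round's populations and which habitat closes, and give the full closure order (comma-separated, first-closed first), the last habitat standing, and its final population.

Closure order: Hollowpine, Ashgrove, Ironridge, Juniper
Last habitat: Cedarfen with 71 animals

Round 1: Ashgrove=21 Cedarfen=6 Hollowpine=18 Ironridge=18 Juniper=8 → close Hollowpine (overflow 11)
  18÷4 = 4 each, +1 to first 2
Round 2: Ashgrove=26 Cedarfen=11 Ironridge=22 Juniper=12 → close Ashgrove (overflow 14)
  26÷3 = 8 each, +1 to first 2
Round 3: Cedarfen=20 Ironridge=31 Juniper=20 → close Ironridge (overflow 23)
  31÷2 = 15 each, +1 to first 1
Round 4: Cedarfen=36 Juniper=35 → close Juniper (overflow 28)
  35÷1 = 35 each, +1 to first 0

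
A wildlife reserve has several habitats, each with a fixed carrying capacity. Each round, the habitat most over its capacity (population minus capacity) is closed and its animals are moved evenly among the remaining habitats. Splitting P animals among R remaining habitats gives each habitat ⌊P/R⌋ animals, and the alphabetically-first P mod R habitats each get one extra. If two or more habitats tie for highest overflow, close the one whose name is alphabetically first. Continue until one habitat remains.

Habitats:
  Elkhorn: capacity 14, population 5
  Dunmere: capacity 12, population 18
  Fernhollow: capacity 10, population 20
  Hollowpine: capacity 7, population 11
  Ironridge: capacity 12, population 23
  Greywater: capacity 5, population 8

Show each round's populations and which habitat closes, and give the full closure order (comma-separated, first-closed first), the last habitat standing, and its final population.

Closure order: Ironridge, Fernhollow, Dunmere, Hollowpine, Greywater
Last habitat: Elkhorn with 85 animals

Round 1: Dunmere=18 Elkhorn=5 Fernhollow=20 Greywater=8 Hollowpine=11 Ironridge=23 → close Ironridge (overflow 11)
  23÷5 = 4 each, +1 to first 3
Round 2: Dunmere=23 Elkhorn=10 Fernhollow=25 Greywater=12 Hollowpine=15 → close Fernhollow (overflow 15)
  25÷4 = 6 each, +1 to first 1
Round 3: Dunmere=30 Elkhorn=16 Greywater=18 Hollowpine=21 → close Dunmere (overflow 18)
  30÷3 = 10 each, +1 to first 0
Round 4: Elkhorn=26 Greywater=28 Hollowpine=31 → close Hollowpine (overflow 24)
  31÷2 = 15 each, +1 to first 1
Round 5: Elkhorn=42 Greywater=43 → close Greywater (overflow 38)
  43÷1 = 43 each, +1 to first 0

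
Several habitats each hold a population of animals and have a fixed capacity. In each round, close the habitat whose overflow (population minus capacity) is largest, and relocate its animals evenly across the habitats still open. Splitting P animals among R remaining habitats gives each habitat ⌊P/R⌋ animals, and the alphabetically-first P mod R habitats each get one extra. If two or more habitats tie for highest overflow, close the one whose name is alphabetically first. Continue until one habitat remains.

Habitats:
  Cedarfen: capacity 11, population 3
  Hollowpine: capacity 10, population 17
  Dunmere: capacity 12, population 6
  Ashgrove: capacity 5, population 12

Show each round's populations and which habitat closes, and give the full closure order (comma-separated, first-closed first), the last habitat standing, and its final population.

Closure order: Ashgrove, Hollowpine, Dunmere
Last habitat: Cedarfen with 38 animals

Round 1: Ashgrove=12 Cedarfen=3 Dunmere=6 Hollowpine=17 → close Ashgrove (overflow 7)
  12÷3 = 4 each, +1 to first 0
Round 2: Cedarfen=7 Dunmere=10 Hollowpine=21 → close Hollowpine (overflow 11)
  21÷2 = 10 each, +1 to first 1
Round 3: Cedarfen=18 Dunmere=20 → close Dunmere (overflow 8)
  20÷1 = 20 each, +1 to first 0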